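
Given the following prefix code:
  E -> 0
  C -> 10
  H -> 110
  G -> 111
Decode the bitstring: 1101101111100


Decoding step by step:
Bits 110 -> H
Bits 110 -> H
Bits 111 -> G
Bits 110 -> H
Bits 0 -> E


Decoded message: HHGHE


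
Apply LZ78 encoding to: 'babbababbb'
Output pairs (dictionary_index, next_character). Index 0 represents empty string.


LZ78 encoding steps:
Dictionary: {0: ''}
Step 1: w='' (idx 0), next='b' -> output (0, 'b'), add 'b' as idx 1
Step 2: w='' (idx 0), next='a' -> output (0, 'a'), add 'a' as idx 2
Step 3: w='b' (idx 1), next='b' -> output (1, 'b'), add 'bb' as idx 3
Step 4: w='a' (idx 2), next='b' -> output (2, 'b'), add 'ab' as idx 4
Step 5: w='ab' (idx 4), next='b' -> output (4, 'b'), add 'abb' as idx 5
Step 6: w='b' (idx 1), end of input -> output (1, '')


Encoded: [(0, 'b'), (0, 'a'), (1, 'b'), (2, 'b'), (4, 'b'), (1, '')]


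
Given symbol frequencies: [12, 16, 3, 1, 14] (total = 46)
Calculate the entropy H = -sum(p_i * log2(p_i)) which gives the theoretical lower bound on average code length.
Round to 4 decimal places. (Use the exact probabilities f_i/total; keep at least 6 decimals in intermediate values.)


Per-symbol terms -p_i * log2(p_i) with p_i = f_i/46:
  p = 12/46 = 0.260870: log2(p) = -1.938599, -p*log2(p) = 0.505722
  p = 16/46 = 0.347826: log2(p) = -1.523562, -p*log2(p) = 0.529935
  p = 3/46 = 0.065217: log2(p) = -3.938599, -p*log2(p) = 0.256865
  p = 1/46 = 0.021739: log2(p) = -5.523562, -p*log2(p) = 0.120077
  p = 14/46 = 0.304348: log2(p) = -1.716207, -p*log2(p) = 0.522324
H = 0.505722 + 0.529935 + 0.256865 + 0.120077 + 0.522324 = 1.934923

H = 1.9349 bits/symbol


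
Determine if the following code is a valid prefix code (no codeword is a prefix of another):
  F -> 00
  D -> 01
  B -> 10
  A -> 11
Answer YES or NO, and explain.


Checking each pair (does one codeword prefix another?):
  F='00' vs D='01': no prefix
  F='00' vs B='10': no prefix
  F='00' vs A='11': no prefix
  D='01' vs F='00': no prefix
  D='01' vs B='10': no prefix
  D='01' vs A='11': no prefix
  B='10' vs F='00': no prefix
  B='10' vs D='01': no prefix
  B='10' vs A='11': no prefix
  A='11' vs F='00': no prefix
  A='11' vs D='01': no prefix
  A='11' vs B='10': no prefix
No violation found over all pairs.

YES -- this is a valid prefix code. No codeword is a prefix of any other codeword.


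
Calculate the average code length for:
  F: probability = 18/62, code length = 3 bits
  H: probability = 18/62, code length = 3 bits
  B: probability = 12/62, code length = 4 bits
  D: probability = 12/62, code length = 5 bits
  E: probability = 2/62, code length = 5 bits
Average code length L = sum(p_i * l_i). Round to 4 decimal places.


Weighted contributions p_i * l_i:
  F: (18/62) * 3 = 54/62
  H: (18/62) * 3 = 54/62
  B: (12/62) * 4 = 48/62
  D: (12/62) * 5 = 60/62
  E: (2/62) * 5 = 10/62
Sum = (54 + 54 + 48 + 60 + 10)/62 = 226/62

L = 226/62 = 3.6452 bits/symbol


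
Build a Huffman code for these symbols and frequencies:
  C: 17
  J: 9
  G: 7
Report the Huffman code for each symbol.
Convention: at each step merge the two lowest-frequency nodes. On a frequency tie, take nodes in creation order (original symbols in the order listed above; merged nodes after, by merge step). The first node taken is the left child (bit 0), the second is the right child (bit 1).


Huffman tree construction:
Step 1: Merge G(7) + J(9) = 16
Step 2: Merge (G+J)(16) + C(17) = 33
Read each symbol's code off the tree from the root (left child = 0, right child = 1).

Codes:
  C: 1 (length 1)
  J: 01 (length 2)
  G: 00 (length 2)
Average code length: 49/33 = 1.4848 bits/symbol


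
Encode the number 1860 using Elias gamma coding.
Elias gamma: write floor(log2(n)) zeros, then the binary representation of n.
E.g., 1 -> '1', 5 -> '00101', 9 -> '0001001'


num_bits = floor(log2(1860)) + 1 = 11
leading_zeros = num_bits - 1 = 10
binary(1860) = 11101000100

Elias gamma(1860) = '0000000000' + '11101000100' = 000000000011101000100 (21 bits)


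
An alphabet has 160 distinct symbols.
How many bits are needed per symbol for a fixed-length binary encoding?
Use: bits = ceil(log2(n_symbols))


log2(160) = 7.3219
Bracket: 2^7 = 128 < 160 <= 2^8 = 256
So ceil(log2(160)) = 8

bits = ceil(log2(160)) = ceil(7.3219) = 8 bits


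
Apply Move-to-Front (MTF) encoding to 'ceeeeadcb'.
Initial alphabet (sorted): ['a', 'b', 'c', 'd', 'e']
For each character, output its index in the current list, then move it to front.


MTF encoding:
'c': index 2 in ['a', 'b', 'c', 'd', 'e'] -> ['c', 'a', 'b', 'd', 'e']
'e': index 4 in ['c', 'a', 'b', 'd', 'e'] -> ['e', 'c', 'a', 'b', 'd']
'e': index 0 in ['e', 'c', 'a', 'b', 'd'] -> ['e', 'c', 'a', 'b', 'd']
'e': index 0 in ['e', 'c', 'a', 'b', 'd'] -> ['e', 'c', 'a', 'b', 'd']
'e': index 0 in ['e', 'c', 'a', 'b', 'd'] -> ['e', 'c', 'a', 'b', 'd']
'a': index 2 in ['e', 'c', 'a', 'b', 'd'] -> ['a', 'e', 'c', 'b', 'd']
'd': index 4 in ['a', 'e', 'c', 'b', 'd'] -> ['d', 'a', 'e', 'c', 'b']
'c': index 3 in ['d', 'a', 'e', 'c', 'b'] -> ['c', 'd', 'a', 'e', 'b']
'b': index 4 in ['c', 'd', 'a', 'e', 'b'] -> ['b', 'c', 'd', 'a', 'e']


Output: [2, 4, 0, 0, 0, 2, 4, 3, 4]


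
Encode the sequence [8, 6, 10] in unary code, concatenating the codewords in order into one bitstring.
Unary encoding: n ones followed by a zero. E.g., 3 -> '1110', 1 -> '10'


Encode each number as n ones followed by a terminating 0:
  8 -> 111111110 (9 bits)
  6 -> 1111110 (7 bits)
  10 -> 11111111110 (11 bits)
Total length = 9 + 7 + 11 = 27 bits.

Unary([8, 6, 10]) = 111111110111111011111111110 (27 bits)


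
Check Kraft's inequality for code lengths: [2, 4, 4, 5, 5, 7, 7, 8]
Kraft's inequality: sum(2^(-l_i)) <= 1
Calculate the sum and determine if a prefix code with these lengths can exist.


Sum = 2^(-2) + 2^(-4) + 2^(-4) + 2^(-5) + 2^(-5) + 2^(-7) + 2^(-7) + 2^(-8)
    = 0.25 + 0.0625 + 0.0625 + 0.03125 + 0.03125 + 0.0078125 + 0.0078125 + 0.00390625
    = 117/256 = 0.45703125
Since 0.45703125 <= 1, Kraft's inequality IS satisfied.
A prefix code with these lengths CAN exist.

Kraft sum = 0.45703125. Satisfied.


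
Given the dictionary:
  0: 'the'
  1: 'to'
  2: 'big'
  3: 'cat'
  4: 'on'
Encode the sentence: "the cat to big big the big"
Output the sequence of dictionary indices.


Look up each word in the dictionary:
  'the' -> 0
  'cat' -> 3
  'to' -> 1
  'big' -> 2
  'big' -> 2
  'the' -> 0
  'big' -> 2

Encoded: [0, 3, 1, 2, 2, 0, 2]


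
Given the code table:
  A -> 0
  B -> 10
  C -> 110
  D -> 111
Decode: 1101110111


Decoding:
110 -> C
111 -> D
0 -> A
111 -> D


Result: CDAD


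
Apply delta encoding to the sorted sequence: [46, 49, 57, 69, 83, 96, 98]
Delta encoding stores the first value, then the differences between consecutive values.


First value: 46
Deltas:
  49 - 46 = 3
  57 - 49 = 8
  69 - 57 = 12
  83 - 69 = 14
  96 - 83 = 13
  98 - 96 = 2


Delta encoded: [46, 3, 8, 12, 14, 13, 2]


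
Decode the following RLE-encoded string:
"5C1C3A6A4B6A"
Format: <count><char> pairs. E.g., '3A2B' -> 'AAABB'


Expanding each <count><char> pair:
  5C -> 'CCCCC'
  1C -> 'C'
  3A -> 'AAA'
  6A -> 'AAAAAA'
  4B -> 'BBBB'
  6A -> 'AAAAAA'

Decoded = CCCCCCAAAAAAAAABBBBAAAAAA


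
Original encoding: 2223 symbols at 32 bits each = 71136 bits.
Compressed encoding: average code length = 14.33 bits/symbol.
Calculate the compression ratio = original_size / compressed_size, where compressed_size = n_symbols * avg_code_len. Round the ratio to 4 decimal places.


original_size = n_symbols * orig_bits = 2223 * 32 = 71136 bits
compressed_size = n_symbols * avg_code_len = 2223 * 14.33 = 31855.59 bits
ratio = original_size / compressed_size = 71136 / 31855.59 = 2.2331

Compression ratio = 2.2331


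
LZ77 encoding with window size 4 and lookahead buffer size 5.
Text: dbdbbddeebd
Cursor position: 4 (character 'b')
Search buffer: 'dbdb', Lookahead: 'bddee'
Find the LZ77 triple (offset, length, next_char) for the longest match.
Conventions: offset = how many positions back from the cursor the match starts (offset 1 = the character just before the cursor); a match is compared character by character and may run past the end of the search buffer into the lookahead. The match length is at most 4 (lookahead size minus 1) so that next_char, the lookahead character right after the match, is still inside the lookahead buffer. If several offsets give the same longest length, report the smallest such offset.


Try each offset into the search buffer:
  offset=1 (pos 3, char 'b'): match length 1
  offset=2 (pos 2, char 'd'): match length 0
  offset=3 (pos 1, char 'b'): match length 2
  offset=4 (pos 0, char 'd'): match length 0
Longest match has length 2 at offset 3.
next_char = character at position 4 + 2 = 6 -> 'd'

Best match: offset=3, length=2 (matching 'bd' starting at position 1)
LZ77 triple: (3, 2, 'd')


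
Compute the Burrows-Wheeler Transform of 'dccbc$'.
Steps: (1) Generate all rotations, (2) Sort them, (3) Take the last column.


Rotations (sorted):
  0: $dccbc -> last char: c
  1: bc$dcc -> last char: c
  2: c$dccb -> last char: b
  3: cbc$dc -> last char: c
  4: ccbc$d -> last char: d
  5: dccbc$ -> last char: $


BWT = ccbcd$


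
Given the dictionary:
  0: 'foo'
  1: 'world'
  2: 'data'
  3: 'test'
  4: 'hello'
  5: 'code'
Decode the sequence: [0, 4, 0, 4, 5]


Look up each index in the dictionary:
  0 -> 'foo'
  4 -> 'hello'
  0 -> 'foo'
  4 -> 'hello'
  5 -> 'code'

Decoded: "foo hello foo hello code"


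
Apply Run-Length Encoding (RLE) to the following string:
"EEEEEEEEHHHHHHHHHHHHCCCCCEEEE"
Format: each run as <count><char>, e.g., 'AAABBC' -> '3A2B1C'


Scanning runs left to right:
  i=0: run of 'E' x 8 -> '8E'
  i=8: run of 'H' x 12 -> '12H'
  i=20: run of 'C' x 5 -> '5C'
  i=25: run of 'E' x 4 -> '4E'

RLE = 8E12H5C4E


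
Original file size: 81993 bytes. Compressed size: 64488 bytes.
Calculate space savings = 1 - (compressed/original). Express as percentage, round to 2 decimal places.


ratio = compressed/original = 64488/81993 = 0.786506
savings = 1 - ratio = 1 - 0.786506 = 0.213494
as a percentage: 0.213494 * 100 = 21.35%

Space savings = 1 - 64488/81993 = 21.35%


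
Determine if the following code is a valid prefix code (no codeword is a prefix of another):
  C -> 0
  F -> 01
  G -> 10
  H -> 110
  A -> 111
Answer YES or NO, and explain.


Checking each pair (does one codeword prefix another?):
  C='0' vs F='01': prefix -- VIOLATION

NO -- this is NOT a valid prefix code. C (0) is a prefix of F (01).


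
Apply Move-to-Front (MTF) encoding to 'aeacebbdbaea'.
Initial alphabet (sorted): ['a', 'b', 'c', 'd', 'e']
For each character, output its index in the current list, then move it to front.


MTF encoding:
'a': index 0 in ['a', 'b', 'c', 'd', 'e'] -> ['a', 'b', 'c', 'd', 'e']
'e': index 4 in ['a', 'b', 'c', 'd', 'e'] -> ['e', 'a', 'b', 'c', 'd']
'a': index 1 in ['e', 'a', 'b', 'c', 'd'] -> ['a', 'e', 'b', 'c', 'd']
'c': index 3 in ['a', 'e', 'b', 'c', 'd'] -> ['c', 'a', 'e', 'b', 'd']
'e': index 2 in ['c', 'a', 'e', 'b', 'd'] -> ['e', 'c', 'a', 'b', 'd']
'b': index 3 in ['e', 'c', 'a', 'b', 'd'] -> ['b', 'e', 'c', 'a', 'd']
'b': index 0 in ['b', 'e', 'c', 'a', 'd'] -> ['b', 'e', 'c', 'a', 'd']
'd': index 4 in ['b', 'e', 'c', 'a', 'd'] -> ['d', 'b', 'e', 'c', 'a']
'b': index 1 in ['d', 'b', 'e', 'c', 'a'] -> ['b', 'd', 'e', 'c', 'a']
'a': index 4 in ['b', 'd', 'e', 'c', 'a'] -> ['a', 'b', 'd', 'e', 'c']
'e': index 3 in ['a', 'b', 'd', 'e', 'c'] -> ['e', 'a', 'b', 'd', 'c']
'a': index 1 in ['e', 'a', 'b', 'd', 'c'] -> ['a', 'e', 'b', 'd', 'c']


Output: [0, 4, 1, 3, 2, 3, 0, 4, 1, 4, 3, 1]


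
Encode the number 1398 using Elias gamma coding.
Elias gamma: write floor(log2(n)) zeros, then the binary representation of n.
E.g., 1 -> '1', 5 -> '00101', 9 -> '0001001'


num_bits = floor(log2(1398)) + 1 = 11
leading_zeros = num_bits - 1 = 10
binary(1398) = 10101110110

Elias gamma(1398) = '0000000000' + '10101110110' = 000000000010101110110 (21 bits)


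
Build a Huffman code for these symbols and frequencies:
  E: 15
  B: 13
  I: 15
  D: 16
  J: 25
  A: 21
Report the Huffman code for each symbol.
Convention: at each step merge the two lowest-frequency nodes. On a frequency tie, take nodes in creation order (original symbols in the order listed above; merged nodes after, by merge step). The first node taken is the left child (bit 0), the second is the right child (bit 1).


Huffman tree construction:
Step 1: Merge B(13) + E(15) = 28
Step 2: Merge I(15) + D(16) = 31
Step 3: Merge A(21) + J(25) = 46
Step 4: Merge (B+E)(28) + (I+D)(31) = 59
Step 5: Merge (A+J)(46) + ((B+E)+(I+D))(59) = 105
Read each symbol's code off the tree from the root (left child = 0, right child = 1).

Codes:
  E: 101 (length 3)
  B: 100 (length 3)
  I: 110 (length 3)
  D: 111 (length 3)
  J: 01 (length 2)
  A: 00 (length 2)
Average code length: 269/105 = 2.5619 bits/symbol


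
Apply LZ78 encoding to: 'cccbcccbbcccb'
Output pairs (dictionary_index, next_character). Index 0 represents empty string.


LZ78 encoding steps:
Dictionary: {0: ''}
Step 1: w='' (idx 0), next='c' -> output (0, 'c'), add 'c' as idx 1
Step 2: w='c' (idx 1), next='c' -> output (1, 'c'), add 'cc' as idx 2
Step 3: w='' (idx 0), next='b' -> output (0, 'b'), add 'b' as idx 3
Step 4: w='cc' (idx 2), next='c' -> output (2, 'c'), add 'ccc' as idx 4
Step 5: w='b' (idx 3), next='b' -> output (3, 'b'), add 'bb' as idx 5
Step 6: w='ccc' (idx 4), next='b' -> output (4, 'b'), add 'cccb' as idx 6


Encoded: [(0, 'c'), (1, 'c'), (0, 'b'), (2, 'c'), (3, 'b'), (4, 'b')]


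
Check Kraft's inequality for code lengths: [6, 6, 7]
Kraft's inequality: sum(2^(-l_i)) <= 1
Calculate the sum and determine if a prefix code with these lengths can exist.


Sum = 2^(-6) + 2^(-6) + 2^(-7)
    = 0.015625 + 0.015625 + 0.0078125
    = 5/128 = 0.0390625
Since 0.0390625 <= 1, Kraft's inequality IS satisfied.
A prefix code with these lengths CAN exist.

Kraft sum = 0.0390625. Satisfied.


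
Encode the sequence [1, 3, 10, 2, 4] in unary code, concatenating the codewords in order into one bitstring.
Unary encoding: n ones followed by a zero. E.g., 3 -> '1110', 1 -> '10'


Encode each number as n ones followed by a terminating 0:
  1 -> 10 (2 bits)
  3 -> 1110 (4 bits)
  10 -> 11111111110 (11 bits)
  2 -> 110 (3 bits)
  4 -> 11110 (5 bits)
Total length = 2 + 4 + 11 + 3 + 5 = 25 bits.

Unary([1, 3, 10, 2, 4]) = 1011101111111111011011110 (25 bits)


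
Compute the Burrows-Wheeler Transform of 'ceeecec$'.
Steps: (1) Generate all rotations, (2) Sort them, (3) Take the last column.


Rotations (sorted):
  0: $ceeecec -> last char: c
  1: c$ceeece -> last char: e
  2: cec$ceee -> last char: e
  3: ceeecec$ -> last char: $
  4: ec$ceeec -> last char: c
  5: ecec$cee -> last char: e
  6: eecec$ce -> last char: e
  7: eeecec$c -> last char: c


BWT = cee$ceec


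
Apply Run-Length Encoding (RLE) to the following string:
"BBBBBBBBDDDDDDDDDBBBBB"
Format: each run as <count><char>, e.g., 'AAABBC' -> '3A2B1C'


Scanning runs left to right:
  i=0: run of 'B' x 8 -> '8B'
  i=8: run of 'D' x 9 -> '9D'
  i=17: run of 'B' x 5 -> '5B'

RLE = 8B9D5B


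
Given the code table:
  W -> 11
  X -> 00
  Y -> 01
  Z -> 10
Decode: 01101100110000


Decoding:
01 -> Y
10 -> Z
11 -> W
00 -> X
11 -> W
00 -> X
00 -> X


Result: YZWXWXX


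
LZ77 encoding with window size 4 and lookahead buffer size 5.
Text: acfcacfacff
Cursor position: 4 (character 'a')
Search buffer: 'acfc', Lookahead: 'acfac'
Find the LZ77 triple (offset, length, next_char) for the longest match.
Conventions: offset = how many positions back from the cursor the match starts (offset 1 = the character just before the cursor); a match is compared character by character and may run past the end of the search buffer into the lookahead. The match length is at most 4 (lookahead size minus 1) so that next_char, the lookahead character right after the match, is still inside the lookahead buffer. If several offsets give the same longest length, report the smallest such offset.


Try each offset into the search buffer:
  offset=1 (pos 3, char 'c'): match length 0
  offset=2 (pos 2, char 'f'): match length 0
  offset=3 (pos 1, char 'c'): match length 0
  offset=4 (pos 0, char 'a'): match length 3
Longest match has length 3 at offset 4.
next_char = character at position 4 + 3 = 7 -> 'a'

Best match: offset=4, length=3 (matching 'acf' starting at position 0)
LZ77 triple: (4, 3, 'a')


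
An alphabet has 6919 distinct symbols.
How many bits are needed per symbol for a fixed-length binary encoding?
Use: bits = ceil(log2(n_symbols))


log2(6919) = 12.7563
Bracket: 2^12 = 4096 < 6919 <= 2^13 = 8192
So ceil(log2(6919)) = 13

bits = ceil(log2(6919)) = ceil(12.7563) = 13 bits


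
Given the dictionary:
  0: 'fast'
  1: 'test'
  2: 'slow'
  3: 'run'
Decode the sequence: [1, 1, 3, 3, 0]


Look up each index in the dictionary:
  1 -> 'test'
  1 -> 'test'
  3 -> 'run'
  3 -> 'run'
  0 -> 'fast'

Decoded: "test test run run fast"


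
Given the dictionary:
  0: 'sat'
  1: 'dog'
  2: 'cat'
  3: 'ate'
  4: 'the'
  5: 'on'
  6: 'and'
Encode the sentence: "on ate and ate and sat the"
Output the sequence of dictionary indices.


Look up each word in the dictionary:
  'on' -> 5
  'ate' -> 3
  'and' -> 6
  'ate' -> 3
  'and' -> 6
  'sat' -> 0
  'the' -> 4

Encoded: [5, 3, 6, 3, 6, 0, 4]


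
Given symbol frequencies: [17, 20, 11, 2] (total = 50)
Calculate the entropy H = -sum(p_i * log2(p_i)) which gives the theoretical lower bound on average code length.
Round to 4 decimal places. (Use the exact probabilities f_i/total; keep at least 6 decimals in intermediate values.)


Per-symbol terms -p_i * log2(p_i) with p_i = f_i/50:
  p = 17/50 = 0.340000: log2(p) = -1.556393, -p*log2(p) = 0.529174
  p = 20/50 = 0.400000: log2(p) = -1.321928, -p*log2(p) = 0.528771
  p = 11/50 = 0.220000: log2(p) = -2.184425, -p*log2(p) = 0.480573
  p = 2/50 = 0.040000: log2(p) = -4.643856, -p*log2(p) = 0.185754
H = 0.529174 + 0.528771 + 0.480573 + 0.185754 = 1.724272

H = 1.7243 bits/symbol


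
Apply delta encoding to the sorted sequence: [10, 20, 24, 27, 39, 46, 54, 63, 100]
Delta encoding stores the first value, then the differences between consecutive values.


First value: 10
Deltas:
  20 - 10 = 10
  24 - 20 = 4
  27 - 24 = 3
  39 - 27 = 12
  46 - 39 = 7
  54 - 46 = 8
  63 - 54 = 9
  100 - 63 = 37


Delta encoded: [10, 10, 4, 3, 12, 7, 8, 9, 37]


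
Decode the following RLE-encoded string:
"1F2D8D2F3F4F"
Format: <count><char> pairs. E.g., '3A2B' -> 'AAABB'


Expanding each <count><char> pair:
  1F -> 'F'
  2D -> 'DD'
  8D -> 'DDDDDDDD'
  2F -> 'FF'
  3F -> 'FFF'
  4F -> 'FFFF'

Decoded = FDDDDDDDDDDFFFFFFFFF


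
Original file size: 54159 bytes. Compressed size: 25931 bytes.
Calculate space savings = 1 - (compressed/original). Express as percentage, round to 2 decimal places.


ratio = compressed/original = 25931/54159 = 0.478794
savings = 1 - ratio = 1 - 0.478794 = 0.521206
as a percentage: 0.521206 * 100 = 52.12%

Space savings = 1 - 25931/54159 = 52.12%


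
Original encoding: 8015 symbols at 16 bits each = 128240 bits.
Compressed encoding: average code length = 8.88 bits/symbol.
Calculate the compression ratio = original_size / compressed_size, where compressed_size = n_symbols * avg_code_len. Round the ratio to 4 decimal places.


original_size = n_symbols * orig_bits = 8015 * 16 = 128240 bits
compressed_size = n_symbols * avg_code_len = 8015 * 8.88 = 71173.2 bits
ratio = original_size / compressed_size = 128240 / 71173.2 = 1.8018

Compression ratio = 1.8018


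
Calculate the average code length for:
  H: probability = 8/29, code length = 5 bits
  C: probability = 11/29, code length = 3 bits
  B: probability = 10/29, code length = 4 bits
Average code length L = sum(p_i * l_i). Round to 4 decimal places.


Weighted contributions p_i * l_i:
  H: (8/29) * 5 = 40/29
  C: (11/29) * 3 = 33/29
  B: (10/29) * 4 = 40/29
Sum = (40 + 33 + 40)/29 = 113/29

L = 113/29 = 3.8966 bits/symbol


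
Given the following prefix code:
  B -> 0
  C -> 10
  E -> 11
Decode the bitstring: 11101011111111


Decoding step by step:
Bits 11 -> E
Bits 10 -> C
Bits 10 -> C
Bits 11 -> E
Bits 11 -> E
Bits 11 -> E
Bits 11 -> E


Decoded message: ECCEEEE


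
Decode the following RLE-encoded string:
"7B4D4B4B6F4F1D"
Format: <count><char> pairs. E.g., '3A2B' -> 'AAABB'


Expanding each <count><char> pair:
  7B -> 'BBBBBBB'
  4D -> 'DDDD'
  4B -> 'BBBB'
  4B -> 'BBBB'
  6F -> 'FFFFFF'
  4F -> 'FFFF'
  1D -> 'D'

Decoded = BBBBBBBDDDDBBBBBBBBFFFFFFFFFFD


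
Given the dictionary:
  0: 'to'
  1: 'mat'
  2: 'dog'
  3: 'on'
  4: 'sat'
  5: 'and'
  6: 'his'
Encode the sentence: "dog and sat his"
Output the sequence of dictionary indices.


Look up each word in the dictionary:
  'dog' -> 2
  'and' -> 5
  'sat' -> 4
  'his' -> 6

Encoded: [2, 5, 4, 6]


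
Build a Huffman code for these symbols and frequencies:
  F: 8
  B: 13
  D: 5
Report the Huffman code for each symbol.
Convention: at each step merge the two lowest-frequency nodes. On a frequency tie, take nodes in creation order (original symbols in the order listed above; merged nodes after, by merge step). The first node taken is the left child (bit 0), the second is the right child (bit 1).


Huffman tree construction:
Step 1: Merge D(5) + F(8) = 13
Step 2: Merge B(13) + (D+F)(13) = 26
Read each symbol's code off the tree from the root (left child = 0, right child = 1).

Codes:
  F: 11 (length 2)
  B: 0 (length 1)
  D: 10 (length 2)
Average code length: 39/26 = 1.5000 bits/symbol


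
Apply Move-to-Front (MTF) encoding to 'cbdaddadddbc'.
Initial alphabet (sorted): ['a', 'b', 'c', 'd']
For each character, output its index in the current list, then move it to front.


MTF encoding:
'c': index 2 in ['a', 'b', 'c', 'd'] -> ['c', 'a', 'b', 'd']
'b': index 2 in ['c', 'a', 'b', 'd'] -> ['b', 'c', 'a', 'd']
'd': index 3 in ['b', 'c', 'a', 'd'] -> ['d', 'b', 'c', 'a']
'a': index 3 in ['d', 'b', 'c', 'a'] -> ['a', 'd', 'b', 'c']
'd': index 1 in ['a', 'd', 'b', 'c'] -> ['d', 'a', 'b', 'c']
'd': index 0 in ['d', 'a', 'b', 'c'] -> ['d', 'a', 'b', 'c']
'a': index 1 in ['d', 'a', 'b', 'c'] -> ['a', 'd', 'b', 'c']
'd': index 1 in ['a', 'd', 'b', 'c'] -> ['d', 'a', 'b', 'c']
'd': index 0 in ['d', 'a', 'b', 'c'] -> ['d', 'a', 'b', 'c']
'd': index 0 in ['d', 'a', 'b', 'c'] -> ['d', 'a', 'b', 'c']
'b': index 2 in ['d', 'a', 'b', 'c'] -> ['b', 'd', 'a', 'c']
'c': index 3 in ['b', 'd', 'a', 'c'] -> ['c', 'b', 'd', 'a']


Output: [2, 2, 3, 3, 1, 0, 1, 1, 0, 0, 2, 3]


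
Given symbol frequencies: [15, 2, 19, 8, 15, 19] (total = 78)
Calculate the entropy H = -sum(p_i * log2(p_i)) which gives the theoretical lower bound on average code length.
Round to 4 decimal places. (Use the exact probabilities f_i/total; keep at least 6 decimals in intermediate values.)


Per-symbol terms -p_i * log2(p_i) with p_i = f_i/78:
  p = 15/78 = 0.192308: log2(p) = -2.378512, -p*log2(p) = 0.457406
  p = 2/78 = 0.025641: log2(p) = -5.285402, -p*log2(p) = 0.135523
  p = 19/78 = 0.243590: log2(p) = -2.037475, -p*log2(p) = 0.496308
  p = 8/78 = 0.102564: log2(p) = -3.285402, -p*log2(p) = 0.336964
  p = 15/78 = 0.192308: log2(p) = -2.378512, -p*log2(p) = 0.457406
  p = 19/78 = 0.243590: log2(p) = -2.037475, -p*log2(p) = 0.496308
H = 0.457406 + 0.135523 + 0.496308 + 0.336964 + 0.457406 + 0.496308 = 2.379915

H = 2.3799 bits/symbol


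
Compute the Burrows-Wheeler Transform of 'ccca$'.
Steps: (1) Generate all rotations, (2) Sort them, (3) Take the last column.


Rotations (sorted):
  0: $ccca -> last char: a
  1: a$ccc -> last char: c
  2: ca$cc -> last char: c
  3: cca$c -> last char: c
  4: ccca$ -> last char: $


BWT = accc$


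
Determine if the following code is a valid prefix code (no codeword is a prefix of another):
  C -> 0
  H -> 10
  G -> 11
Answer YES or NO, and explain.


Checking each pair (does one codeword prefix another?):
  C='0' vs H='10': no prefix
  C='0' vs G='11': no prefix
  H='10' vs C='0': no prefix
  H='10' vs G='11': no prefix
  G='11' vs C='0': no prefix
  G='11' vs H='10': no prefix
No violation found over all pairs.

YES -- this is a valid prefix code. No codeword is a prefix of any other codeword.


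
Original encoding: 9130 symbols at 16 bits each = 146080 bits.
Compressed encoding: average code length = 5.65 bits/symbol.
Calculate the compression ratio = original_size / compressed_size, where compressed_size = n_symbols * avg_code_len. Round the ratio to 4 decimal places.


original_size = n_symbols * orig_bits = 9130 * 16 = 146080 bits
compressed_size = n_symbols * avg_code_len = 9130 * 5.65 = 51584.5 bits
ratio = original_size / compressed_size = 146080 / 51584.5 = 2.8319

Compression ratio = 2.8319


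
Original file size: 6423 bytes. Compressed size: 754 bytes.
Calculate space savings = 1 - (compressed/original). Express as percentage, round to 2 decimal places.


ratio = compressed/original = 754/6423 = 0.117391
savings = 1 - ratio = 1 - 0.117391 = 0.882609
as a percentage: 0.882609 * 100 = 88.26%

Space savings = 1 - 754/6423 = 88.26%


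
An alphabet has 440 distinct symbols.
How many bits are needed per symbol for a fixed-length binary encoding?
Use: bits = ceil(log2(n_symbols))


log2(440) = 8.7814
Bracket: 2^8 = 256 < 440 <= 2^9 = 512
So ceil(log2(440)) = 9

bits = ceil(log2(440)) = ceil(8.7814) = 9 bits


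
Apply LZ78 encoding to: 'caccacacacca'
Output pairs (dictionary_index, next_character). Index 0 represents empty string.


LZ78 encoding steps:
Dictionary: {0: ''}
Step 1: w='' (idx 0), next='c' -> output (0, 'c'), add 'c' as idx 1
Step 2: w='' (idx 0), next='a' -> output (0, 'a'), add 'a' as idx 2
Step 3: w='c' (idx 1), next='c' -> output (1, 'c'), add 'cc' as idx 3
Step 4: w='a' (idx 2), next='c' -> output (2, 'c'), add 'ac' as idx 4
Step 5: w='ac' (idx 4), next='a' -> output (4, 'a'), add 'aca' as idx 5
Step 6: w='cc' (idx 3), next='a' -> output (3, 'a'), add 'cca' as idx 6


Encoded: [(0, 'c'), (0, 'a'), (1, 'c'), (2, 'c'), (4, 'a'), (3, 'a')]


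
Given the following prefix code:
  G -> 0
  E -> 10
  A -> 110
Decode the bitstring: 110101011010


Decoding step by step:
Bits 110 -> A
Bits 10 -> E
Bits 10 -> E
Bits 110 -> A
Bits 10 -> E


Decoded message: AEEAE


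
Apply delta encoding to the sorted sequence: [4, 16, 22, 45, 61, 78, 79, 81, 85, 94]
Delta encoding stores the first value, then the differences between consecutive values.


First value: 4
Deltas:
  16 - 4 = 12
  22 - 16 = 6
  45 - 22 = 23
  61 - 45 = 16
  78 - 61 = 17
  79 - 78 = 1
  81 - 79 = 2
  85 - 81 = 4
  94 - 85 = 9


Delta encoded: [4, 12, 6, 23, 16, 17, 1, 2, 4, 9]


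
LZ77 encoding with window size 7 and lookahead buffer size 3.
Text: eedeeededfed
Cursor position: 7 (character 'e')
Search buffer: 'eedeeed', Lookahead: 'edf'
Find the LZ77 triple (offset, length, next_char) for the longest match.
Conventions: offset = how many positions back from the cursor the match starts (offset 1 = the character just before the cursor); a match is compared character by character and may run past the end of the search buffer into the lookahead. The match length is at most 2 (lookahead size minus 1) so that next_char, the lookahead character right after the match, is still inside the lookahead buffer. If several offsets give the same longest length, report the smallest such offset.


Try each offset into the search buffer:
  offset=1 (pos 6, char 'd'): match length 0
  offset=2 (pos 5, char 'e'): match length 2
  offset=3 (pos 4, char 'e'): match length 1
  offset=4 (pos 3, char 'e'): match length 1
  offset=5 (pos 2, char 'd'): match length 0
  offset=6 (pos 1, char 'e'): match length 2
  offset=7 (pos 0, char 'e'): match length 1
Longest match has length 2, found at offsets 2, 6; take the smallest, offset 2.
next_char = character at position 7 + 2 = 9 -> 'f'

Best match: offset=2, length=2 (matching 'ed' starting at position 5)
LZ77 triple: (2, 2, 'f')


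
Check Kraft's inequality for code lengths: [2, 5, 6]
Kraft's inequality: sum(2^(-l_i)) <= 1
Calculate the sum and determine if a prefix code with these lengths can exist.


Sum = 2^(-2) + 2^(-5) + 2^(-6)
    = 0.25 + 0.03125 + 0.015625
    = 19/64 = 0.296875
Since 0.296875 <= 1, Kraft's inequality IS satisfied.
A prefix code with these lengths CAN exist.

Kraft sum = 0.296875. Satisfied.


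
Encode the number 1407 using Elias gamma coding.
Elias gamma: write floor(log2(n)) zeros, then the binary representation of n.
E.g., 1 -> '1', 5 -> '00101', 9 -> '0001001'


num_bits = floor(log2(1407)) + 1 = 11
leading_zeros = num_bits - 1 = 10
binary(1407) = 10101111111

Elias gamma(1407) = '0000000000' + '10101111111' = 000000000010101111111 (21 bits)


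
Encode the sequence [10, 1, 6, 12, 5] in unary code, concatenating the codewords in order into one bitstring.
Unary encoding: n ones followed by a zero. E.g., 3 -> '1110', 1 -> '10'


Encode each number as n ones followed by a terminating 0:
  10 -> 11111111110 (11 bits)
  1 -> 10 (2 bits)
  6 -> 1111110 (7 bits)
  12 -> 1111111111110 (13 bits)
  5 -> 111110 (6 bits)
Total length = 11 + 2 + 7 + 13 + 6 = 39 bits.

Unary([10, 1, 6, 12, 5]) = 111111111101011111101111111111110111110 (39 bits)


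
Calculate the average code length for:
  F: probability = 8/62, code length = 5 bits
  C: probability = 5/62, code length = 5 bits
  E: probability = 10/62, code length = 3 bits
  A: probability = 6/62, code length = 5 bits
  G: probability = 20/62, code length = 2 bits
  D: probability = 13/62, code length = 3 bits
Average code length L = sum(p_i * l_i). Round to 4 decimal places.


Weighted contributions p_i * l_i:
  F: (8/62) * 5 = 40/62
  C: (5/62) * 5 = 25/62
  E: (10/62) * 3 = 30/62
  A: (6/62) * 5 = 30/62
  G: (20/62) * 2 = 40/62
  D: (13/62) * 3 = 39/62
Sum = (40 + 25 + 30 + 30 + 40 + 39)/62 = 204/62

L = 204/62 = 3.2903 bits/symbol


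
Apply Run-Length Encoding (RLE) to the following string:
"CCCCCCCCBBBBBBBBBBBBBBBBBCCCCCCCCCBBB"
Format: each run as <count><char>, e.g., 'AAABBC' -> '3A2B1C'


Scanning runs left to right:
  i=0: run of 'C' x 8 -> '8C'
  i=8: run of 'B' x 17 -> '17B'
  i=25: run of 'C' x 9 -> '9C'
  i=34: run of 'B' x 3 -> '3B'

RLE = 8C17B9C3B


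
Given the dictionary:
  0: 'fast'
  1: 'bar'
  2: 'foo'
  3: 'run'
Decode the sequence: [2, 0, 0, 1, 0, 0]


Look up each index in the dictionary:
  2 -> 'foo'
  0 -> 'fast'
  0 -> 'fast'
  1 -> 'bar'
  0 -> 'fast'
  0 -> 'fast'

Decoded: "foo fast fast bar fast fast"


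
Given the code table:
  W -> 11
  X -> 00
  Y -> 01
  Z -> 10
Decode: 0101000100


Decoding:
01 -> Y
01 -> Y
00 -> X
01 -> Y
00 -> X


Result: YYXYX


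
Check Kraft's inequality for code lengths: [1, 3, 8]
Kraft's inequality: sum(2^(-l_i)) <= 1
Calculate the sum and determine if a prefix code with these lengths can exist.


Sum = 2^(-1) + 2^(-3) + 2^(-8)
    = 0.5 + 0.125 + 0.00390625
    = 161/256 = 0.62890625
Since 0.62890625 <= 1, Kraft's inequality IS satisfied.
A prefix code with these lengths CAN exist.

Kraft sum = 0.62890625. Satisfied.


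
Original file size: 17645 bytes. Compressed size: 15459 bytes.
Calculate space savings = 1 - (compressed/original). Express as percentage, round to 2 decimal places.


ratio = compressed/original = 15459/17645 = 0.876112
savings = 1 - ratio = 1 - 0.876112 = 0.123888
as a percentage: 0.123888 * 100 = 12.39%

Space savings = 1 - 15459/17645 = 12.39%


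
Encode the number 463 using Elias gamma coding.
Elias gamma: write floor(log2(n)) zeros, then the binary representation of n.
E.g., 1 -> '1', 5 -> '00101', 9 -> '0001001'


num_bits = floor(log2(463)) + 1 = 9
leading_zeros = num_bits - 1 = 8
binary(463) = 111001111

Elias gamma(463) = '00000000' + '111001111' = 00000000111001111 (17 bits)


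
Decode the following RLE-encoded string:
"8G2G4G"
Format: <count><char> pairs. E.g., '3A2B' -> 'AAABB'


Expanding each <count><char> pair:
  8G -> 'GGGGGGGG'
  2G -> 'GG'
  4G -> 'GGGG'

Decoded = GGGGGGGGGGGGGG


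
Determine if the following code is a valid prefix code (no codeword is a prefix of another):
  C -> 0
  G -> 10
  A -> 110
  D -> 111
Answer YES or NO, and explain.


Checking each pair (does one codeword prefix another?):
  C='0' vs G='10': no prefix
  C='0' vs A='110': no prefix
  C='0' vs D='111': no prefix
  G='10' vs C='0': no prefix
  G='10' vs A='110': no prefix
  G='10' vs D='111': no prefix
  A='110' vs C='0': no prefix
  A='110' vs G='10': no prefix
  A='110' vs D='111': no prefix
  D='111' vs C='0': no prefix
  D='111' vs G='10': no prefix
  D='111' vs A='110': no prefix
No violation found over all pairs.

YES -- this is a valid prefix code. No codeword is a prefix of any other codeword.


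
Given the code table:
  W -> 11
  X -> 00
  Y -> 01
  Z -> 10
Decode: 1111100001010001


Decoding:
11 -> W
11 -> W
10 -> Z
00 -> X
01 -> Y
01 -> Y
00 -> X
01 -> Y


Result: WWZXYYXY


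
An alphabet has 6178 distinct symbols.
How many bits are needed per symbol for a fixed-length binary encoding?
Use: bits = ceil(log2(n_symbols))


log2(6178) = 12.5929
Bracket: 2^12 = 4096 < 6178 <= 2^13 = 8192
So ceil(log2(6178)) = 13

bits = ceil(log2(6178)) = ceil(12.5929) = 13 bits


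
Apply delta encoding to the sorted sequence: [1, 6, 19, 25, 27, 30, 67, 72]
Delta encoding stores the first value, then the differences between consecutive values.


First value: 1
Deltas:
  6 - 1 = 5
  19 - 6 = 13
  25 - 19 = 6
  27 - 25 = 2
  30 - 27 = 3
  67 - 30 = 37
  72 - 67 = 5


Delta encoded: [1, 5, 13, 6, 2, 3, 37, 5]


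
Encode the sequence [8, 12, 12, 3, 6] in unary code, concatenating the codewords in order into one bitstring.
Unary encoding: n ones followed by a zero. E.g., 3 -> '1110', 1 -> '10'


Encode each number as n ones followed by a terminating 0:
  8 -> 111111110 (9 bits)
  12 -> 1111111111110 (13 bits)
  12 -> 1111111111110 (13 bits)
  3 -> 1110 (4 bits)
  6 -> 1111110 (7 bits)
Total length = 9 + 13 + 13 + 4 + 7 = 46 bits.

Unary([8, 12, 12, 3, 6]) = 1111111101111111111110111111111111011101111110 (46 bits)


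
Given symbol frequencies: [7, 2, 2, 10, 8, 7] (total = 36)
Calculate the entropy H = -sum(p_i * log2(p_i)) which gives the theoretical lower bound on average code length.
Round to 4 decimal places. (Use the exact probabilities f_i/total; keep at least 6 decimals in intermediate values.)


Per-symbol terms -p_i * log2(p_i) with p_i = f_i/36:
  p = 7/36 = 0.194444: log2(p) = -2.362570, -p*log2(p) = 0.459389
  p = 2/36 = 0.055556: log2(p) = -4.169925, -p*log2(p) = 0.231663
  p = 2/36 = 0.055556: log2(p) = -4.169925, -p*log2(p) = 0.231663
  p = 10/36 = 0.277778: log2(p) = -1.847997, -p*log2(p) = 0.513332
  p = 8/36 = 0.222222: log2(p) = -2.169925, -p*log2(p) = 0.482206
  p = 7/36 = 0.194444: log2(p) = -2.362570, -p*log2(p) = 0.459389
H = 0.459389 + 0.231663 + 0.231663 + 0.513332 + 0.482206 + 0.459389 = 2.377642

H = 2.3776 bits/symbol


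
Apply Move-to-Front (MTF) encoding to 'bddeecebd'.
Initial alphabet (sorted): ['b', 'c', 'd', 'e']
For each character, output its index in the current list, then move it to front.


MTF encoding:
'b': index 0 in ['b', 'c', 'd', 'e'] -> ['b', 'c', 'd', 'e']
'd': index 2 in ['b', 'c', 'd', 'e'] -> ['d', 'b', 'c', 'e']
'd': index 0 in ['d', 'b', 'c', 'e'] -> ['d', 'b', 'c', 'e']
'e': index 3 in ['d', 'b', 'c', 'e'] -> ['e', 'd', 'b', 'c']
'e': index 0 in ['e', 'd', 'b', 'c'] -> ['e', 'd', 'b', 'c']
'c': index 3 in ['e', 'd', 'b', 'c'] -> ['c', 'e', 'd', 'b']
'e': index 1 in ['c', 'e', 'd', 'b'] -> ['e', 'c', 'd', 'b']
'b': index 3 in ['e', 'c', 'd', 'b'] -> ['b', 'e', 'c', 'd']
'd': index 3 in ['b', 'e', 'c', 'd'] -> ['d', 'b', 'e', 'c']


Output: [0, 2, 0, 3, 0, 3, 1, 3, 3]


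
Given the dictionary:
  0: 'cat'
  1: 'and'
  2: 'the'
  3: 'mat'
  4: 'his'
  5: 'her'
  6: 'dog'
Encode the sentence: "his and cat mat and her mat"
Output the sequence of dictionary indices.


Look up each word in the dictionary:
  'his' -> 4
  'and' -> 1
  'cat' -> 0
  'mat' -> 3
  'and' -> 1
  'her' -> 5
  'mat' -> 3

Encoded: [4, 1, 0, 3, 1, 5, 3]


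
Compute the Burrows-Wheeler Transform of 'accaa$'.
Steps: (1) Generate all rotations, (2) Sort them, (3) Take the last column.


Rotations (sorted):
  0: $accaa -> last char: a
  1: a$acca -> last char: a
  2: aa$acc -> last char: c
  3: accaa$ -> last char: $
  4: caa$ac -> last char: c
  5: ccaa$a -> last char: a


BWT = aac$ca


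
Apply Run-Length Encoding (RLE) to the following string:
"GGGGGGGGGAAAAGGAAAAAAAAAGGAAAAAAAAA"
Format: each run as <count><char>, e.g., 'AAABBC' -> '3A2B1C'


Scanning runs left to right:
  i=0: run of 'G' x 9 -> '9G'
  i=9: run of 'A' x 4 -> '4A'
  i=13: run of 'G' x 2 -> '2G'
  i=15: run of 'A' x 9 -> '9A'
  i=24: run of 'G' x 2 -> '2G'
  i=26: run of 'A' x 9 -> '9A'

RLE = 9G4A2G9A2G9A


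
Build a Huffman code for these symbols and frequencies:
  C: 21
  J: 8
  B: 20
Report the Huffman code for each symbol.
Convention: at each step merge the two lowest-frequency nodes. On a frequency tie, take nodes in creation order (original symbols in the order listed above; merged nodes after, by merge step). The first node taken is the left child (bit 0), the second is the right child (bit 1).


Huffman tree construction:
Step 1: Merge J(8) + B(20) = 28
Step 2: Merge C(21) + (J+B)(28) = 49
Read each symbol's code off the tree from the root (left child = 0, right child = 1).

Codes:
  C: 0 (length 1)
  J: 10 (length 2)
  B: 11 (length 2)
Average code length: 77/49 = 1.5714 bits/symbol


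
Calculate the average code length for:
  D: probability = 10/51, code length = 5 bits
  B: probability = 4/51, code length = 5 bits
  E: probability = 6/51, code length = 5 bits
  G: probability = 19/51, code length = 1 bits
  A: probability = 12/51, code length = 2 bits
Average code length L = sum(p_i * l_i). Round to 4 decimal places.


Weighted contributions p_i * l_i:
  D: (10/51) * 5 = 50/51
  B: (4/51) * 5 = 20/51
  E: (6/51) * 5 = 30/51
  G: (19/51) * 1 = 19/51
  A: (12/51) * 2 = 24/51
Sum = (50 + 20 + 30 + 19 + 24)/51 = 143/51

L = 143/51 = 2.8039 bits/symbol


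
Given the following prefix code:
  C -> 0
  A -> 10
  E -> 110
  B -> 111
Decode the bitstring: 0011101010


Decoding step by step:
Bits 0 -> C
Bits 0 -> C
Bits 111 -> B
Bits 0 -> C
Bits 10 -> A
Bits 10 -> A


Decoded message: CCBCAA


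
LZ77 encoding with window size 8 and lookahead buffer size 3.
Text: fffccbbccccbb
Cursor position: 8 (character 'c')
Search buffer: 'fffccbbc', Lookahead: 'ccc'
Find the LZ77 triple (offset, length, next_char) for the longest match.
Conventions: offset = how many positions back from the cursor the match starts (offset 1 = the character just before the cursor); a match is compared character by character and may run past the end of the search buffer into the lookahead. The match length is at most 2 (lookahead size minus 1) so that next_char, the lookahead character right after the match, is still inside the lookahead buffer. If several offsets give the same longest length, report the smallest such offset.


Try each offset into the search buffer:
  offset=1 (pos 7, char 'c'): match length 2
  offset=2 (pos 6, char 'b'): match length 0
  offset=3 (pos 5, char 'b'): match length 0
  offset=4 (pos 4, char 'c'): match length 1
  offset=5 (pos 3, char 'c'): match length 2
  offset=6 (pos 2, char 'f'): match length 0
  offset=7 (pos 1, char 'f'): match length 0
  offset=8 (pos 0, char 'f'): match length 0
Longest match has length 2, found at offsets 1, 5; take the smallest, offset 1.
next_char = character at position 8 + 2 = 10 -> 'c'

Best match: offset=1, length=2 (matching 'cc' starting at position 7)
LZ77 triple: (1, 2, 'c')


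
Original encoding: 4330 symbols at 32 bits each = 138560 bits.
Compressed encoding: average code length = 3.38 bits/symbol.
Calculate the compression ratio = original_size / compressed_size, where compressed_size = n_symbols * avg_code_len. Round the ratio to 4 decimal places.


original_size = n_symbols * orig_bits = 4330 * 32 = 138560 bits
compressed_size = n_symbols * avg_code_len = 4330 * 3.38 = 14635.4 bits
ratio = original_size / compressed_size = 138560 / 14635.4 = 9.4675

Compression ratio = 9.4675
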